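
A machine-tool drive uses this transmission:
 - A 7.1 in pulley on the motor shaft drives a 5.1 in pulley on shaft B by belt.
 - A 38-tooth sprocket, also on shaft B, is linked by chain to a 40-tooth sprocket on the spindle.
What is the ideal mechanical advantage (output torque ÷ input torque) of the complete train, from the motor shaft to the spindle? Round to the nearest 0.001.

Each stage contributes driven/driver: belt 5.1/7.1 = 0.71831, chain 40/38 = 1.0526.
Overall: 0.71831 × 1.0526 = 0.75612.

0.756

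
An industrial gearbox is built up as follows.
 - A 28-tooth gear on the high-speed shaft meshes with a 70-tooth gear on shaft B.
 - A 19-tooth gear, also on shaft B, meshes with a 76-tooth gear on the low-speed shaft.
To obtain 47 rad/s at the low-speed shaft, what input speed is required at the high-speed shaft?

Overall ratio R = 2.5 × 4 = 10.
Required input speed = output speed × R = 47 × 10 = 470 rad/s.

470 rad/s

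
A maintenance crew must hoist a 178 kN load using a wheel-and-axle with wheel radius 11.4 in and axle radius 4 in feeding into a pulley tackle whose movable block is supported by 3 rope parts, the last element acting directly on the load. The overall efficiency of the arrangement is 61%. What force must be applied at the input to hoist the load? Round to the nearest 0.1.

34.1 kN

Wheel-and-axle MA = R/r = 11.4/4 = 2.85.
Block-and-tackle MA = number of supporting rope parts = 3.
Combined ideal MA = 2.85 × 3 = 8.55.
Actual MA = 8.55 × 0.61 = 5.2155.
Effort = load / actual MA = 178 / 5.2155 = 34.129 kN.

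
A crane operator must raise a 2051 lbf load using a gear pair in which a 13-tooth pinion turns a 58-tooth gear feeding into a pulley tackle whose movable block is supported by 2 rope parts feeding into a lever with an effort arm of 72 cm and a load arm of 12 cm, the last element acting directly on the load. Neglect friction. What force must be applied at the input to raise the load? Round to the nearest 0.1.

38.3 lbf

Gear pair MA = 58/13 = 4.4615.
Block-and-tackle MA = number of supporting rope parts = 2.
Lever MA = effort arm / load arm = 72/12 = 6.
Combined ideal MA = 4.4615 × 2 × 6 = 53.538.
Effort = load / MA = 2051 / 53.538 = 38.309 lbf.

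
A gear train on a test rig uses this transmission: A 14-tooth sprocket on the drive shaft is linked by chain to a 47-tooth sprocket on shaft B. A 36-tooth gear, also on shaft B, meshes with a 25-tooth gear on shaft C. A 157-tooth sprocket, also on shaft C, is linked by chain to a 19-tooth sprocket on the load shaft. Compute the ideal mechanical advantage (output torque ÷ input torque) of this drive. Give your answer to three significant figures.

Each stage contributes driven/driver: chain 47/14 = 3.3571, gear mesh 25/36 = 0.69444, chain 19/157 = 0.12102.
Overall: 3.3571 × 0.69444 × 0.12102 = 0.28214.

0.282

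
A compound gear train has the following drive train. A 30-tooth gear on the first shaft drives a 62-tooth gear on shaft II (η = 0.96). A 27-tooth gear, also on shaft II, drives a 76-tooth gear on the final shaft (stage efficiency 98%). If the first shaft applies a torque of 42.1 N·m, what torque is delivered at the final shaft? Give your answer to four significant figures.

Gear mesh: ratio = 62/30 = 2.0667; torque at shaft II = 42.1 × 2.0667 × 0.96 = 83.526 N·m.
Gear mesh: ratio = 76/27 = 2.8148; torque at the final shaft = 83.526 × 2.8148 × 0.98 = 230.41 N·m.

230.4 N·m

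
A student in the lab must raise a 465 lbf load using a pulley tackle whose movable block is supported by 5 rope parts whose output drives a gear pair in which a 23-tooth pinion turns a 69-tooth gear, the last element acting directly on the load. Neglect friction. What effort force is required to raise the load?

Block-and-tackle MA = number of supporting rope parts = 5.
Gear pair MA = 69/23 = 3.
Combined ideal MA = 5 × 3 = 15.
Effort = load / MA = 465 / 15 = 31 lbf.

31 lbf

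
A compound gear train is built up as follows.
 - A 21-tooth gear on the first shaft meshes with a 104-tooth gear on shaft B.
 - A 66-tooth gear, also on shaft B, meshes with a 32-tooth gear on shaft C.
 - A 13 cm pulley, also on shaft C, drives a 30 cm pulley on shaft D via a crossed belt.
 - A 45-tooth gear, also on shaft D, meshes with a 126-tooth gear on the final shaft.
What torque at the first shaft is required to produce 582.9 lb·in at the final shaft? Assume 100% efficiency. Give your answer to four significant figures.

Overall ratio R = 4.9524 × 0.48485 × 2.3077 × 2.8 = 15.515.
Input torque = output torque / R = 582.9 / 15.515 = 37.57 lb·in.

37.57 lb·in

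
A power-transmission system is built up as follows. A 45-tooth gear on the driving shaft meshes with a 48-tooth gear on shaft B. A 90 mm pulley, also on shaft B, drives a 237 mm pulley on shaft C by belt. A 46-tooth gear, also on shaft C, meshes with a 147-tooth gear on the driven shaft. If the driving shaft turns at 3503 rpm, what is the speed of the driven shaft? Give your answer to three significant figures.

gear mesh 48/45 = 1.0667 → 3503/1.0667 = 3284.1 rpm
belt 237/90 = 2.6333 → 3284.1/2.6333 = 1247.1 rpm
gear mesh 147/46 = 3.1957 → 1247.1/3.1957 = 390.25 rpm

390 rpm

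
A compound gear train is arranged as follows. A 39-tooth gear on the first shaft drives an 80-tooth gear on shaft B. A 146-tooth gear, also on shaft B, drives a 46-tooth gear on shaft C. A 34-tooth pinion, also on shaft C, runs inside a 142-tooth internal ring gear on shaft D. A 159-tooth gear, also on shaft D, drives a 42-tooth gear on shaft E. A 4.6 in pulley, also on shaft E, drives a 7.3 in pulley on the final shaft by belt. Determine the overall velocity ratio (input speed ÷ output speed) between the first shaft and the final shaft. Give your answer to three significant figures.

1.13

Each stage contributes driven/driver: gear mesh 80/39 = 2.0513, gear mesh 46/146 = 0.31507, internal gear 142/34 = 4.1765, gear mesh 42/159 = 0.26415, belt 7.3/4.6 = 1.587.
Overall: 2.0513 × 0.31507 × 4.1765 × 0.26415 × 1.587 = 1.1315.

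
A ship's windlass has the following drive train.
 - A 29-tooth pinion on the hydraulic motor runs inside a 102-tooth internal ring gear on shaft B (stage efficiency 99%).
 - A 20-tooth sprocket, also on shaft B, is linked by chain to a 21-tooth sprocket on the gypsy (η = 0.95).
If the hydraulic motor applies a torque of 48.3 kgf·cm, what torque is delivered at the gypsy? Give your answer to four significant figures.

167.8 kgf·cm

internal gear 102/29 = 3.5172 → τ = 48.3·3.5172·0.99 = 168.18 kgf·cm
chain 21/20 = 1.05 → τ = 168.18·1.05·0.95 = 167.76 kgf·cm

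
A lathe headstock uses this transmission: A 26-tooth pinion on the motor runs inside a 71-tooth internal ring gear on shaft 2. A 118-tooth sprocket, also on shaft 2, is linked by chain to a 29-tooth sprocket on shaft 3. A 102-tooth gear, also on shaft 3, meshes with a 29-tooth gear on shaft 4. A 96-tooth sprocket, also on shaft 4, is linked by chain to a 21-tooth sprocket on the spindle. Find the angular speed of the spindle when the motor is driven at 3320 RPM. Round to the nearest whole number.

Internal gear: ratio = 71/26 = 2.7308, so shaft 2 turns at 3320 / 2.7308 = 1215.8 RPM.
Chain: ratio = 29/118 = 0.24576, so shaft 3 turns at 1215.8 / 0.24576 = 4946.9 RPM.
Gear mesh: ratio = 29/102 = 0.28431, so shaft 4 turns at 4946.9 / 0.28431 = 17400 RPM.
Chain: ratio = 21/96 = 0.21875, so the spindle turns at 17400 / 0.21875 = 79541 RPM.

79541 RPM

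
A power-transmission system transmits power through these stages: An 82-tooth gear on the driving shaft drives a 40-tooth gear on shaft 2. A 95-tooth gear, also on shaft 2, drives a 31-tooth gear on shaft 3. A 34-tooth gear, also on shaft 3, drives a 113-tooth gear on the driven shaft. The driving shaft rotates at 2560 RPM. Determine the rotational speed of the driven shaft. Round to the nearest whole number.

4839 RPM

gear mesh 40/82 = 0.4878 → 2560/0.4878 = 5248 RPM
gear mesh 31/95 = 0.32632 → 5248/0.32632 = 16083 RPM
gear mesh 113/34 = 3.3235 → 16083/3.3235 = 4839 RPM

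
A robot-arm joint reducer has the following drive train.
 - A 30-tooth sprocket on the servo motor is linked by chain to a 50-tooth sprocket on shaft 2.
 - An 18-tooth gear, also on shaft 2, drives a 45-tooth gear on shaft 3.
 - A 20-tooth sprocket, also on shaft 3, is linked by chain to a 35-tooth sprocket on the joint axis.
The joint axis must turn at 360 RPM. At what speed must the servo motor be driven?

2625 RPM

Overall ratio R = 1.6667 × 2.5 × 1.75 = 7.2917.
Required input speed = output speed × R = 360 × 7.2917 = 2625 RPM.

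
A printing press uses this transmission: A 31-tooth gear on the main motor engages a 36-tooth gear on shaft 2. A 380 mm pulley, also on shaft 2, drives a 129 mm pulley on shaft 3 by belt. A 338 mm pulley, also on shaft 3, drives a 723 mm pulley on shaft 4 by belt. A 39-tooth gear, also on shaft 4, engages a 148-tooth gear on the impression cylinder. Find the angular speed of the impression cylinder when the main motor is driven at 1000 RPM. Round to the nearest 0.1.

312.5 RPM

the main motor → shaft 2 (gear mesh, 36/31): 1000 ÷ 1.1613 = 861.11 RPM
shaft 2 → shaft 3 (belt, 129/380): 861.11 ÷ 0.33947 = 2536.6 RPM
shaft 3 → shaft 4 (belt, 723/338): 2536.6 ÷ 2.1391 = 1185.9 RPM
shaft 4 → the impression cylinder (gear mesh, 148/39): 1185.9 ÷ 3.7949 = 312.49 RPM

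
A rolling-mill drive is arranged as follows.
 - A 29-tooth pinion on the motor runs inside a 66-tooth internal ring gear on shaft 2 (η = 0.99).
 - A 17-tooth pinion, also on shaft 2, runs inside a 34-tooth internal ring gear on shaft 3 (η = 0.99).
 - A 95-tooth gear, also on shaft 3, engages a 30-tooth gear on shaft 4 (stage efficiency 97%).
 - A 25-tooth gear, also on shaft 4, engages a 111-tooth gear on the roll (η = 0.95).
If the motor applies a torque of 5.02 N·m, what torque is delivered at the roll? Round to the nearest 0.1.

After the internal gear (66/29): 5.02 × 2.2759 × 0.99 = 11.311 N·m
After the internal gear (34/17): 11.311 × 2 × 0.99 = 22.395 N·m
After the gear mesh (30/95): 22.395 × 0.31579 × 0.97 = 6.8599 N·m
After the gear mesh (111/25): 6.8599 × 4.44 × 0.95 = 28.935 N·m

28.9 N·m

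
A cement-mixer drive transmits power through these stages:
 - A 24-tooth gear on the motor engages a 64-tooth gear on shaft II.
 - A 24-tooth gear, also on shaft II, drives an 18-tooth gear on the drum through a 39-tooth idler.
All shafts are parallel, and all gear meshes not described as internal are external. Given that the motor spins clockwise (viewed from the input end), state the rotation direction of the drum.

counterclockwise

the motor → shaft II: external mesh, 1 reversal → CCW.
shaft II → the drum: driver → idler → driven is 2 external meshes, 2 reversals → CCW.
3 reversals in total — an odd number — so the drum turns opposite to the motor.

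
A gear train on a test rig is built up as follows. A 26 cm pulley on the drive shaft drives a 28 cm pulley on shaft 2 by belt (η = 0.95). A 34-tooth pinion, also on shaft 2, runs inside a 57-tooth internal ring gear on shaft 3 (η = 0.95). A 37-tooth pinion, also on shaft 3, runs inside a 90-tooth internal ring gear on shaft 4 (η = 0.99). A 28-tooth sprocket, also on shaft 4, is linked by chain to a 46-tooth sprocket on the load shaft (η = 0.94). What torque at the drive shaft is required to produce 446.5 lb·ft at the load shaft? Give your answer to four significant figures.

Overall ratio R = 1.0769 × 1.6765 × 2.4324 × 1.6429 = 7.2147; overall efficiency η = 0.95 × 0.95 × 0.99 × 0.94 = 0.8399.
Input torque = output torque / (R × η) = 446.5 / (7.2147 × 0.8399) = 73.687 lb·ft.

73.69 lb·ft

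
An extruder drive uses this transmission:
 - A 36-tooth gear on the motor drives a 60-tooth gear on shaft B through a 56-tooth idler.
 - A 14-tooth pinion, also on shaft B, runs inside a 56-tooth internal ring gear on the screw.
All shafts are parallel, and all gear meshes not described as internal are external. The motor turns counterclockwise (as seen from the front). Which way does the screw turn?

counterclockwise

the motor → shaft B: driver → idler → driven is 2 external meshes, 2 reversals → CCW.
shaft B → the screw: internal mesh, same direction → CCW.
2 reversals in total — an even number — so the screw turns the same way as the motor.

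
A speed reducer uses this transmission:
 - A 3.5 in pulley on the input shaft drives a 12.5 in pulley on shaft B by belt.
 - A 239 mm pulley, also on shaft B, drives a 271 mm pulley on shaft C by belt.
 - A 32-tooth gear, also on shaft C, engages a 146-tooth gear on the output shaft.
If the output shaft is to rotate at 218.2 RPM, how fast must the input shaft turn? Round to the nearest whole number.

4032 RPM

Overall ratio R = 3.5714 × 1.1339 × 4.5625 = 18.476.
Required input speed = output speed × R = 218.2 × 18.476 = 4031.5 RPM.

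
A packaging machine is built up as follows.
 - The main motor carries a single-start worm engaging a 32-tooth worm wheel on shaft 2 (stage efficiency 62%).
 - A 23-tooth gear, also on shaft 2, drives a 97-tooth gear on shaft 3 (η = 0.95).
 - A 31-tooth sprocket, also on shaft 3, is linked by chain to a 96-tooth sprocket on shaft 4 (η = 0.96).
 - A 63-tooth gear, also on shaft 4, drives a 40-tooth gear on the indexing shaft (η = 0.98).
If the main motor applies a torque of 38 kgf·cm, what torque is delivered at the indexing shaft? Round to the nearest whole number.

worm 32/1 = 32 → τ = 38·32·0.62 = 753.92 kgf·cm
gear mesh 97/23 = 4.2174 → τ = 753.92·4.2174·0.95 = 3020.6 kgf·cm
chain 96/31 = 3.0968 → τ = 3020.6·3.0968·0.96 = 8979.9 kgf·cm
gear mesh 40/63 = 0.63492 → τ = 8979.9·0.63492·0.98 = 5587.5 kgf·cm

5588 kgf·cm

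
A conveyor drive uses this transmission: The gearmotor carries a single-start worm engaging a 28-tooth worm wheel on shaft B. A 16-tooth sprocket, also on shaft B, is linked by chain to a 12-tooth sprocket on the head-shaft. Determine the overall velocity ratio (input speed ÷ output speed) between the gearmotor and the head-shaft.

Each stage contributes driven/driver: worm 28/1 = 28, chain 12/16 = 0.75.
Overall: 28 × 0.75 = 21.

21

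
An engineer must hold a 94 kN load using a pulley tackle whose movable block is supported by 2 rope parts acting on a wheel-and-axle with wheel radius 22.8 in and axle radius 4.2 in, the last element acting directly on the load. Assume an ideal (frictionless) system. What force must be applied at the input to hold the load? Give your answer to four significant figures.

Block-and-tackle MA = number of supporting rope parts = 2.
Wheel-and-axle MA = R/r = 22.8/4.2 = 5.4286.
Combined ideal MA = 2 × 5.4286 = 10.857.
Effort = load / MA = 94 / 10.857 = 8.6579 kN.

8.658 kN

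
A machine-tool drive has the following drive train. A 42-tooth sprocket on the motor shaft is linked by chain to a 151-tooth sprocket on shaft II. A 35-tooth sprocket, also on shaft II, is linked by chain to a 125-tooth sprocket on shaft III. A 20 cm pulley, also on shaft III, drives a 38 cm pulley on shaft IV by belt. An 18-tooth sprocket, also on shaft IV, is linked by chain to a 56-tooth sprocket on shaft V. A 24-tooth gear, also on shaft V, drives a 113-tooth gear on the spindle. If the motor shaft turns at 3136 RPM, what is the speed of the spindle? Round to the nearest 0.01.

chain 151/42 = 3.5952 → 3136/3.5952 = 872.26 RPM
chain 125/35 = 3.5714 → 872.26/3.5714 = 244.23 RPM
belt 38/20 = 1.9 → 244.23/1.9 = 128.54 RPM
chain 56/18 = 3.1111 → 128.54/3.1111 = 41.318 RPM
gear mesh 113/24 = 4.7083 → 41.318/4.7083 = 8.7755 RPM

8.78 RPM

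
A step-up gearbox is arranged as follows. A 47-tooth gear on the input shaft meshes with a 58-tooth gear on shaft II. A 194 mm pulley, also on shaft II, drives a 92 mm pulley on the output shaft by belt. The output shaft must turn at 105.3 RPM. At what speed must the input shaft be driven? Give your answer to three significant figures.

Overall ratio R = 1.234 × 0.47423 = 0.58522.
Required input speed = output speed × R = 105.3 × 0.58522 = 61.623 RPM.

61.6 RPM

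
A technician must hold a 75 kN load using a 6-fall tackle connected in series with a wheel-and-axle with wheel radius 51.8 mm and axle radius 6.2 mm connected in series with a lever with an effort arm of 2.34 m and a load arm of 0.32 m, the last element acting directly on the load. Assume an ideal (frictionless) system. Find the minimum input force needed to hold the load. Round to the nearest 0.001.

Block-and-tackle MA = number of supporting rope parts = 6.
Wheel-and-axle MA = R/r = 51.8/6.2 = 8.3548.
Lever MA = effort arm / load arm = 2.34/0.32 = 7.3125.
Combined ideal MA = 6 × 8.3548 × 7.3125 = 366.57.
Effort = load / MA = 75 / 366.57 = 0.2046 kN.

0.205 kN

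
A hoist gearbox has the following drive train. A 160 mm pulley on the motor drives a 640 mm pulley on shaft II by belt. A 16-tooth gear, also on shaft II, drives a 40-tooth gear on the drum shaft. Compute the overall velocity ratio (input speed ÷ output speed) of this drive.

Each stage contributes driven/driver: belt 640/160 = 4, gear mesh 40/16 = 2.5.
Overall: 4 × 2.5 = 10.

10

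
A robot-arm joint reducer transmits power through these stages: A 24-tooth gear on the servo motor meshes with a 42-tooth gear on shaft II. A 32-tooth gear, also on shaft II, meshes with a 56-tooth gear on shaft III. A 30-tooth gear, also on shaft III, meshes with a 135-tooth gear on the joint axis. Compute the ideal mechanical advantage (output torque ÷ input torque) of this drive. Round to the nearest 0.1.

13.8

Each stage contributes driven/driver: gear mesh 42/24 = 1.75, gear mesh 56/32 = 1.75, gear mesh 135/30 = 4.5.
Overall: 1.75 × 1.75 × 4.5 = 13.781.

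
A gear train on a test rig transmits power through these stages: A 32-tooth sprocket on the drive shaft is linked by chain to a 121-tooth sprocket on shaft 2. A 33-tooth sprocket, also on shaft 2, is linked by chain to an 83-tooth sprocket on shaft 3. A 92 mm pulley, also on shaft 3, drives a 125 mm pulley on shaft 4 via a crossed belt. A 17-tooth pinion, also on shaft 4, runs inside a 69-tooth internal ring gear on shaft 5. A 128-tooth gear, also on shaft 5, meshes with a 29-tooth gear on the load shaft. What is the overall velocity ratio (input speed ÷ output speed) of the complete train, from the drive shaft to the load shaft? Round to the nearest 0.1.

11.9

Each stage contributes driven/driver: chain 121/32 = 3.7812, chain 83/33 = 2.5152, belt 125/92 = 1.3587, internal gear 69/17 = 4.0588, gear mesh 29/128 = 0.22656.
Overall: 3.7812 × 2.5152 × 1.3587 × 4.0588 × 0.22656 = 11.883.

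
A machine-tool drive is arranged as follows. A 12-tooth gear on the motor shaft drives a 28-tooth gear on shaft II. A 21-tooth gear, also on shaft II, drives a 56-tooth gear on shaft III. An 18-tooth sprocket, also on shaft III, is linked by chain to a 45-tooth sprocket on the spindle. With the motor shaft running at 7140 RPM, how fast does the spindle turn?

Gear mesh: ratio = 28/12 = 2.3333, so shaft II turns at 7140 / 2.3333 = 3060 RPM.
Gear mesh: ratio = 56/21 = 2.6667, so shaft III turns at 3060 / 2.6667 = 1147.5 RPM.
Chain: ratio = 45/18 = 2.5, so the spindle turns at 1147.5 / 2.5 = 459 RPM.

459 RPM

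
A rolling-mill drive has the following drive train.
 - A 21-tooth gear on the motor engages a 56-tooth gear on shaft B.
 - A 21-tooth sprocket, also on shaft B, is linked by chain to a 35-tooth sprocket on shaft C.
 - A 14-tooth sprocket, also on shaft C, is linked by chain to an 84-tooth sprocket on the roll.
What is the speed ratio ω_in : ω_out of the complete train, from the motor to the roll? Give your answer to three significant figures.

26.7

Each stage contributes driven/driver: gear mesh 56/21 = 2.6667, chain 35/21 = 1.6667, chain 84/14 = 6.
Overall: 2.6667 × 1.6667 × 6 = 26.667.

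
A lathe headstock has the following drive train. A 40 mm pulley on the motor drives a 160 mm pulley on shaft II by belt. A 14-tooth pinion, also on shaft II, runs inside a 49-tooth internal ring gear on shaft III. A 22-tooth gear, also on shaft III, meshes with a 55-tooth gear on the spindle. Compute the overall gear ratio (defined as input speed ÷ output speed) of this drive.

Each stage contributes driven/driver: belt 160/40 = 4, internal gear 49/14 = 3.5, gear mesh 55/22 = 2.5.
Overall: 4 × 3.5 × 2.5 = 35.

35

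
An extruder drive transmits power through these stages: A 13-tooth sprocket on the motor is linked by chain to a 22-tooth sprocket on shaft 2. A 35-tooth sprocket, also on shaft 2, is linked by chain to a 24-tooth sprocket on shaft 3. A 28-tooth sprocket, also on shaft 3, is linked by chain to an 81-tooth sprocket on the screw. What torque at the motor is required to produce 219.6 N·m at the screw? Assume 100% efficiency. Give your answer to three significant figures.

Overall ratio R = 1.6923 × 0.68571 × 2.8929 = 3.357.
Input torque = output torque / R = 219.6 / 3.357 = 65.416 N·m.

65.4 N·m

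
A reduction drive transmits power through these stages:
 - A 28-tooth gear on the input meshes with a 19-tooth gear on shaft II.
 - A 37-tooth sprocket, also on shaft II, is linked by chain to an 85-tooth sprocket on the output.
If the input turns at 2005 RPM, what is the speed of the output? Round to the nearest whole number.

the input → shaft II (gear mesh, 19/28): 2005 ÷ 0.67857 = 2954.7 RPM
shaft II → the output (chain, 85/37): 2954.7 ÷ 2.2973 = 1286.2 RPM

1286 RPM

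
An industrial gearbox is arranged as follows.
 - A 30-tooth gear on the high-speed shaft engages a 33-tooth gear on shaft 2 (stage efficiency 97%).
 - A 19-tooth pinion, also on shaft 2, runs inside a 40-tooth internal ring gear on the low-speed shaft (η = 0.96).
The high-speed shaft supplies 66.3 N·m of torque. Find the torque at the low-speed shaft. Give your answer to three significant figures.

gear mesh 33/30 = 1.1 → τ = 66.3·1.1·0.97 = 70.742 N·m
internal gear 40/19 = 2.1053 → τ = 70.742·2.1053·0.96 = 142.97 N·m

143 N·m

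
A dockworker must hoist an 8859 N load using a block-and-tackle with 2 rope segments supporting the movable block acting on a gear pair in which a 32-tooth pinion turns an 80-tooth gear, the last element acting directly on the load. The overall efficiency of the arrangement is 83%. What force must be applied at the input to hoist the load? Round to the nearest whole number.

2135 N

Block-and-tackle MA = number of supporting rope parts = 2.
Gear pair MA = 80/32 = 2.5.
Combined ideal MA = 2 × 2.5 = 5.
Actual MA = 5 × 0.83 = 4.15.
Effort = load / actual MA = 8859 / 4.15 = 2134.7 N.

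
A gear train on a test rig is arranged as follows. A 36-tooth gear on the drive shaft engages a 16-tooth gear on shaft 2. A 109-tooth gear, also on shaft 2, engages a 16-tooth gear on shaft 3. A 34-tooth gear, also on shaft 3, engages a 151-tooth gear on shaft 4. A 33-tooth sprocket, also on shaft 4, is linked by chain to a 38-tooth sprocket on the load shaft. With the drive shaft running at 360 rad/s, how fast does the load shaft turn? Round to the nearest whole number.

1079 rad/s

gear mesh 16/36 = 0.44444 → 360/0.44444 = 810 rad/s
gear mesh 16/109 = 0.14679 → 810/0.14679 = 5518.1 rad/s
gear mesh 151/34 = 4.4412 → 5518.1/4.4412 = 1242.5 rad/s
chain 38/33 = 1.1515 → 1242.5/1.1515 = 1079 rad/s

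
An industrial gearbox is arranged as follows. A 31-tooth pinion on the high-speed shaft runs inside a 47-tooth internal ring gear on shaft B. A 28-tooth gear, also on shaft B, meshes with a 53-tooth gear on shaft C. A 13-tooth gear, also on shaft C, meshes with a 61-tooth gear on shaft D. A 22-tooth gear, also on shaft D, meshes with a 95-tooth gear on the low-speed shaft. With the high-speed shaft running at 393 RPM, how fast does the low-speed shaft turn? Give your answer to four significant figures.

6.759 RPM

the high-speed shaft → shaft B (internal gear, 47/31): 393 ÷ 1.5161 = 259.21 RPM
shaft B → shaft C (gear mesh, 53/28): 259.21 ÷ 1.8929 = 136.94 RPM
shaft C → shaft D (gear mesh, 61/13): 136.94 ÷ 4.6923 = 29.184 RPM
shaft D → the low-speed shaft (gear mesh, 95/22): 29.184 ÷ 4.3182 = 6.7585 RPM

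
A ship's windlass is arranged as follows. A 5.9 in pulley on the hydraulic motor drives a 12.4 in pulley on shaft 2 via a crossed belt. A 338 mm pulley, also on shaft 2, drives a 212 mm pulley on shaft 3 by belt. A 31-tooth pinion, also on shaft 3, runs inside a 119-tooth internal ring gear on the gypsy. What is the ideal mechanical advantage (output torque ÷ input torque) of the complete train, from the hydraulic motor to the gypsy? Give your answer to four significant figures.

5.060

Each stage contributes driven/driver: belt 12.4/5.9 = 2.1017, belt 212/338 = 0.62722, internal gear 119/31 = 3.8387.
Overall: 2.1017 × 0.62722 × 3.8387 = 5.0603.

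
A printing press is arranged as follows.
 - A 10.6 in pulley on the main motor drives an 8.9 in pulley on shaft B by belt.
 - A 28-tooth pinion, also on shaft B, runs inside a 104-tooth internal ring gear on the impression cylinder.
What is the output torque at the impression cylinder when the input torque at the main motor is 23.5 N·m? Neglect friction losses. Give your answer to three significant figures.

73.3 N·m

Belt: ratio = 8.9/10.6 = 0.83962; torque at shaft B = 23.5 × 0.83962 = 19.731 N·m.
Internal gear: ratio = 104/28 = 3.7143; torque at the impression cylinder = 19.731 × 3.7143 = 73.287 N·m.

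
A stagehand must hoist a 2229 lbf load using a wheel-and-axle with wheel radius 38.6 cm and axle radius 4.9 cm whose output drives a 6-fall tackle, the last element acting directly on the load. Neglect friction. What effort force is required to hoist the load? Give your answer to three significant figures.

Wheel-and-axle MA = R/r = 38.6/4.9 = 7.8776.
Block-and-tackle MA = number of supporting rope parts = 6.
Combined ideal MA = 7.8776 × 6 = 47.265.
Effort = load / MA = 2229 / 47.265 = 47.159 lbf.

47.2 lbf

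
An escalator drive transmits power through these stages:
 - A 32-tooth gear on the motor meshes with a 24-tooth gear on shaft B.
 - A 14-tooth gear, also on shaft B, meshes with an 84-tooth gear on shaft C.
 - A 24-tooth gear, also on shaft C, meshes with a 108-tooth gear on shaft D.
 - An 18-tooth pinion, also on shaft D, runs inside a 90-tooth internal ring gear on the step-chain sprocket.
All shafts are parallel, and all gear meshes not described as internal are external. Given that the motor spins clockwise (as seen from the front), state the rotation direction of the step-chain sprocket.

the motor → shaft B: external mesh, 1 reversal → CCW.
shaft B → shaft C: external mesh, 1 reversal → CW.
shaft C → shaft D: external mesh, 1 reversal → CCW.
shaft D → the step-chain sprocket: internal mesh, same direction → CCW.
3 reversals in total — an odd number — so the step-chain sprocket turns opposite to the motor.

counterclockwise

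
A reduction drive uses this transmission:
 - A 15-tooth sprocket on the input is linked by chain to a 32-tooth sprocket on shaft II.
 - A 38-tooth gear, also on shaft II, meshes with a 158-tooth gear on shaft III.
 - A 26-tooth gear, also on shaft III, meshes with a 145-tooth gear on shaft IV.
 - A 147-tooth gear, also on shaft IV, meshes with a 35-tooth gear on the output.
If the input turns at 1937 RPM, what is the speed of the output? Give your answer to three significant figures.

164 RPM

chain 32/15 = 2.1333 → 1937/2.1333 = 907.97 RPM
gear mesh 158/38 = 4.1579 → 907.97/4.1579 = 218.37 RPM
gear mesh 145/26 = 5.5769 → 218.37/5.5769 = 39.156 RPM
gear mesh 35/147 = 0.2381 → 39.156/0.2381 = 164.46 RPM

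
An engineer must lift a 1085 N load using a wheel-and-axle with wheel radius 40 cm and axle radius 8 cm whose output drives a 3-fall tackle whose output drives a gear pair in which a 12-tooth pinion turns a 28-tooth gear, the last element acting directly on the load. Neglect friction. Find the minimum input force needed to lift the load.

31 N

Wheel-and-axle MA = R/r = 40/8 = 5.
Block-and-tackle MA = number of supporting rope parts = 3.
Gear pair MA = 28/12 = 2.3333.
Combined ideal MA = 5 × 3 × 2.3333 = 35.
Effort = load / MA = 1085 / 35 = 31 N.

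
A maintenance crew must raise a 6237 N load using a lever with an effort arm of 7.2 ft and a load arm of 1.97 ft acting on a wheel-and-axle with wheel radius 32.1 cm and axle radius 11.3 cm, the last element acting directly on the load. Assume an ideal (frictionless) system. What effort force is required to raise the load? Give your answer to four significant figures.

Lever MA = effort arm / load arm = 7.2/1.97 = 3.6548.
Wheel-and-axle MA = R/r = 32.1/11.3 = 2.8407.
Combined ideal MA = 3.6548 × 2.8407 = 10.382.
Effort = load / MA = 6237 / 10.382 = 600.73 N.

600.7 N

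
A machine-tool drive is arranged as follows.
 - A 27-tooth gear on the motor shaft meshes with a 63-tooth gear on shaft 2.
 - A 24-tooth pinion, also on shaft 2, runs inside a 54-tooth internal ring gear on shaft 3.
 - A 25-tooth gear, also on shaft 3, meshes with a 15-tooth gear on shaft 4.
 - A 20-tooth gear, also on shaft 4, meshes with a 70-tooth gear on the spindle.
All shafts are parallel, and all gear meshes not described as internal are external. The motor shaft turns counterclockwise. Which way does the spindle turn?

the motor shaft → shaft 2: external mesh, 1 reversal → CW.
shaft 2 → shaft 3: internal mesh, same direction → CW.
shaft 3 → shaft 4: external mesh, 1 reversal → CCW.
shaft 4 → the spindle: external mesh, 1 reversal → CW.
3 reversals in total — an odd number — so the spindle turns opposite to the motor shaft.

clockwise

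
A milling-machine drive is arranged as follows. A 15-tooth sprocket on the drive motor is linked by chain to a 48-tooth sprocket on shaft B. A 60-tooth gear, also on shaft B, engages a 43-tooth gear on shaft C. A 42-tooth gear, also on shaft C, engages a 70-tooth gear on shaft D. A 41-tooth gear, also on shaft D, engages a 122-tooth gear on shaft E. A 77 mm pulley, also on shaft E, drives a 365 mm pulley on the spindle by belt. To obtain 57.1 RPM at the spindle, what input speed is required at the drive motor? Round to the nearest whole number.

3078 RPM

Overall ratio R = 3.2 × 0.71667 × 1.6667 × 2.9756 × 4.7403 = 53.913.
Required input speed = output speed × R = 57.1 × 53.913 = 3078.4 RPM.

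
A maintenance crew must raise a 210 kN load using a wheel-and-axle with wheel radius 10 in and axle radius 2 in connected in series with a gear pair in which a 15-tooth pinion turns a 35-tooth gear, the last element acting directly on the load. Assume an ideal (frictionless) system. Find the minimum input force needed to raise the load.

Wheel-and-axle MA = R/r = 10/2 = 5.
Gear pair MA = 35/15 = 2.3333.
Combined ideal MA = 5 × 2.3333 = 11.667.
Effort = load / MA = 210 / 11.667 = 18 kN.

18 kN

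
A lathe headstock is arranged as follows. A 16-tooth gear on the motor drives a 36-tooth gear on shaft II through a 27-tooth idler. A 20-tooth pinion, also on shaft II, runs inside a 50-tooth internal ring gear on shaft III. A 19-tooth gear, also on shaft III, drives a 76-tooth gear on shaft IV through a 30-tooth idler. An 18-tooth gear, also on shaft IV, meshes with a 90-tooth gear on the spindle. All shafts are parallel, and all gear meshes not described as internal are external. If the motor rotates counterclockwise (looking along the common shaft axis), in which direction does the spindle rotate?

clockwise

the motor → shaft II: driver → idler → driven is 2 external meshes, 2 reversals → CCW.
shaft II → shaft III: internal mesh, same direction → CCW.
shaft III → shaft IV: driver → idler → driven is 2 external meshes, 2 reversals → CCW.
shaft IV → the spindle: external mesh, 1 reversal → CW.
5 reversals in total — an odd number — so the spindle turns opposite to the motor.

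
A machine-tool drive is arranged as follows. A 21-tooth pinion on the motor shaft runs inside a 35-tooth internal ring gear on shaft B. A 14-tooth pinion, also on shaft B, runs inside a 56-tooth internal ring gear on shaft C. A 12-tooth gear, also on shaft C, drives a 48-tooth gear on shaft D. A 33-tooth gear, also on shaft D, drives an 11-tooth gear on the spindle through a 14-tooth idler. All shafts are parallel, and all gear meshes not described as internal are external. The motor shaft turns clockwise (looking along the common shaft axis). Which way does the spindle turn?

anticlockwise

the motor shaft → shaft B: internal mesh, same direction → CW.
shaft B → shaft C: internal mesh, same direction → CW.
shaft C → shaft D: external mesh, 1 reversal → CCW.
shaft D → the spindle: driver → idler → driven is 2 external meshes, 2 reversals → CCW.
3 reversals in total — an odd number — so the spindle turns opposite to the motor shaft.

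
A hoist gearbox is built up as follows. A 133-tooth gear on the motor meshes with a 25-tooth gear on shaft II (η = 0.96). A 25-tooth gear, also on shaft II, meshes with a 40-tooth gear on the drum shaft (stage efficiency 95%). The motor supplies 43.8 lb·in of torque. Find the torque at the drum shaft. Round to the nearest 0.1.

12.0 lb·in

gear mesh 25/133 = 0.18797 → τ = 43.8·0.18797·0.96 = 7.9038 lb·in
gear mesh 40/25 = 1.6 → τ = 7.9038·1.6·0.95 = 12.014 lb·in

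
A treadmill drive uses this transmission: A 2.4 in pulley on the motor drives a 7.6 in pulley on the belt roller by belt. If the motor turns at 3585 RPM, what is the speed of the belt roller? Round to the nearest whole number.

1132 RPM

Belt: ratio = 7.6/2.4 = 3.1667, so the belt roller turns at 3585 / 3.1667 = 1132.1 RPM.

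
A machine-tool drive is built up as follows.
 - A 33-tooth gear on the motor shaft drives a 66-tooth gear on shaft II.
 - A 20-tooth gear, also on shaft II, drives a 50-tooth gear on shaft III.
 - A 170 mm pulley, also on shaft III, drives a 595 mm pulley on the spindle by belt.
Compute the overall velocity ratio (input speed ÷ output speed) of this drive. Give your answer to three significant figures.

17.5

Each stage contributes driven/driver: gear mesh 66/33 = 2, gear mesh 50/20 = 2.5, belt 595/170 = 3.5.
Overall: 2 × 2.5 × 3.5 = 17.5.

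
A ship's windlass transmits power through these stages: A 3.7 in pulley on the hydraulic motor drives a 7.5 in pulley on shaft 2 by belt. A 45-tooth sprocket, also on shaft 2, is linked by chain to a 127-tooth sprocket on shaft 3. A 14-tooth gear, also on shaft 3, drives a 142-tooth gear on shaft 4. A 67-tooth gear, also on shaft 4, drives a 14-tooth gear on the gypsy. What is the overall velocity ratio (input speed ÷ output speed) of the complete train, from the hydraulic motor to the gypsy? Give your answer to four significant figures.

12.12

Each stage contributes driven/driver: belt 7.5/3.7 = 2.027, chain 127/45 = 2.8222, gear mesh 142/14 = 10.143, gear mesh 14/67 = 0.20896.
Overall: 2.027 × 2.8222 × 10.143 × 0.20896 = 12.125.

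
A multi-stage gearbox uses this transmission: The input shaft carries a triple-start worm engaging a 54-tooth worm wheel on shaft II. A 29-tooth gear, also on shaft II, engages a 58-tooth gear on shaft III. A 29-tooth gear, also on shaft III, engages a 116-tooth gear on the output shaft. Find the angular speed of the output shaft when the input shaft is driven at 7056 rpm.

49 rpm

worm 54/3 = 18 → 7056/18 = 392 rpm
gear mesh 58/29 = 2 → 392/2 = 196 rpm
gear mesh 116/29 = 4 → 196/4 = 49 rpm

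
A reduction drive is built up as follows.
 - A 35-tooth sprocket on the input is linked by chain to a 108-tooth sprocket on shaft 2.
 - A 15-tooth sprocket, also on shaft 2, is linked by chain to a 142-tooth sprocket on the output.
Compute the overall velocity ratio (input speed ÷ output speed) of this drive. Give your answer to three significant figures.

29.2

Each stage contributes driven/driver: chain 108/35 = 3.0857, chain 142/15 = 9.4667.
Overall: 3.0857 × 9.4667 = 29.211.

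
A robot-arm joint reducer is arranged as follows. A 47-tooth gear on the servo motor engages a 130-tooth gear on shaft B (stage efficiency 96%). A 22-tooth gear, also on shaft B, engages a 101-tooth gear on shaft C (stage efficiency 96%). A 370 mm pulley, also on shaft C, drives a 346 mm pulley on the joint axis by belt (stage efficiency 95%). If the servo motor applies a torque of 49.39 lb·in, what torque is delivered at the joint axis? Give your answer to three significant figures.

After the gear mesh (130/47): 49.39 × 2.766 × 0.96 = 131.15 lb·in
After the gear mesh (101/22): 131.15 × 4.5909 × 0.96 = 578 lb·in
After the belt (346/370): 578 × 0.93514 × 0.95 = 513.48 lb·in

513 lb·in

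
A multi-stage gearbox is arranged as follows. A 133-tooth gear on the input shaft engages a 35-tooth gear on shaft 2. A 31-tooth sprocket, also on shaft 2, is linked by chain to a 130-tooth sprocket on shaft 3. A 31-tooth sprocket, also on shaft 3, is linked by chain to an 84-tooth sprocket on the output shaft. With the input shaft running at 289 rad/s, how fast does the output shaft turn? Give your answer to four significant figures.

the input shaft → shaft 2 (gear mesh, 35/133): 289 ÷ 0.26316 = 1098.2 rad/s
shaft 2 → shaft 3 (chain, 130/31): 1098.2 ÷ 4.1935 = 261.88 rad/s
shaft 3 → the output shaft (chain, 84/31): 261.88 ÷ 2.7097 = 96.646 rad/s

96.65 rad/s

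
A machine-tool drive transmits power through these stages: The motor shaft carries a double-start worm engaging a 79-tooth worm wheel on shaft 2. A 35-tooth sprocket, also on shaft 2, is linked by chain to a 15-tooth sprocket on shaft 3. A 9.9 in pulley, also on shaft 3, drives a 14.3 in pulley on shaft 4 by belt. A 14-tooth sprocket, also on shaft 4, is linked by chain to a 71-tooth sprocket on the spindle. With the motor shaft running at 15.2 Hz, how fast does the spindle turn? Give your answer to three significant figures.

Worm: ratio = 79/2 = 39.5, so shaft 2 turns at 15.2 / 39.5 = 0.38481 Hz.
Chain: ratio = 15/35 = 0.42857, so shaft 3 turns at 0.38481 / 0.42857 = 0.89789 Hz.
Belt: ratio = 14.3/9.9 = 1.4444, so shaft 4 turns at 0.89789 / 1.4444 = 0.62162 Hz.
Chain: ratio = 71/14 = 5.0714, so the spindle turns at 0.62162 / 5.0714 = 0.12257 Hz.

0.123 Hz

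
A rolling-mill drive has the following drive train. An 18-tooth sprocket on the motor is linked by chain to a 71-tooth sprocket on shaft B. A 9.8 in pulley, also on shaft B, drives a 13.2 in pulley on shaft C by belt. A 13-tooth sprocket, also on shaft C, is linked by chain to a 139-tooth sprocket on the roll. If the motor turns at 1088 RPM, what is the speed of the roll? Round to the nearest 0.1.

chain 71/18 = 3.9444 → 1088/3.9444 = 275.83 RPM
belt 13.2/9.8 = 1.3469 → 275.83/1.3469 = 204.78 RPM
chain 139/13 = 10.692 → 204.78/10.692 = 19.152 RPM

19.2 RPM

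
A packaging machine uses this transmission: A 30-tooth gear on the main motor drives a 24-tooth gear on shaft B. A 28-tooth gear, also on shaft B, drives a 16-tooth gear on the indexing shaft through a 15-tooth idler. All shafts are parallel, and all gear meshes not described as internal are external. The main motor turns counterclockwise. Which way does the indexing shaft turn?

clockwise

the main motor → shaft B: external mesh, 1 reversal → CW.
shaft B → the indexing shaft: driver → idler → driven is 2 external meshes, 2 reversals → CW.
3 reversals in total — an odd number — so the indexing shaft turns opposite to the main motor.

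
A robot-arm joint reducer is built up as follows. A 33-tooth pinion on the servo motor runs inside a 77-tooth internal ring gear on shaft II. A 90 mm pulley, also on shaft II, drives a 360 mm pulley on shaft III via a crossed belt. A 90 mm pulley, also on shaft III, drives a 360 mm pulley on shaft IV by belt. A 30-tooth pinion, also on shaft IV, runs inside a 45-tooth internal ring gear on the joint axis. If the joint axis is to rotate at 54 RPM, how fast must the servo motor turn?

Overall ratio R = 2.3333 × 4 × 4 × 1.5 = 56.
Required input speed = output speed × R = 54 × 56 = 3024 RPM.

3024 RPM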